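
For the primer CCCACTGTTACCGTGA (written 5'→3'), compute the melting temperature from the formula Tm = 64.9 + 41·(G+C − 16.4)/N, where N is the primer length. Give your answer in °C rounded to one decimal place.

Base counts: A=3, T=4, G=3, C=6; G+C = 9, N = 16.
Tm = 64.9 + 41·(9 − 16.4)/16 = 64.9 + -303.40/16 = 45.9°C.

45.9°C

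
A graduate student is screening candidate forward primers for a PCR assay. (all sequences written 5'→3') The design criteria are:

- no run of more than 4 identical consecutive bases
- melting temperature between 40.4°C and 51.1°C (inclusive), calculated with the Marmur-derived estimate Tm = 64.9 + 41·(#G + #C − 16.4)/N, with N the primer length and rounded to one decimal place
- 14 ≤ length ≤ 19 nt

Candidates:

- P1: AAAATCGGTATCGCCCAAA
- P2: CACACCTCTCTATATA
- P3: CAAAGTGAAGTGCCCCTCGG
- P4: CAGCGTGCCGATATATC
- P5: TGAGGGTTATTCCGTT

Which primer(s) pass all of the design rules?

P1, P4 and P5.

P1 (19 nt, A=8 T=3 G=3 C=5): longest run = 4 ✓; Tm = 64.9 + 41·(8 − 16.4)/19 = 46.8°C ✓; length 19 ✓ — passes.
P2 (16 nt, A=5 T=5 G=0 C=6): longest run = 2 ✓; Tm = 64.9 + 41·(6 − 16.4)/16 = 38.3°C, outside 40.4–51.1°C ✗; length 16 ✓ — fails.
P3 (20 nt, A=5 T=3 G=6 C=6): longest run = 4 ✓; Tm = 64.9 + 41·(12 − 16.4)/20 = 55.9°C, outside 40.4–51.1°C ✗; length 20, outside 14–19 ✗ — fails.
P4 (17 nt, A=4 T=4 G=4 C=5): longest run = 2 ✓; Tm = 64.9 + 41·(9 − 16.4)/17 = 47.1°C ✓; length 17 ✓ — passes.
P5 (16 nt, A=2 T=7 G=5 C=2): longest run = 3 ✓; Tm = 64.9 + 41·(7 − 16.4)/16 = 40.8°C ✓; length 16 ✓ — passes.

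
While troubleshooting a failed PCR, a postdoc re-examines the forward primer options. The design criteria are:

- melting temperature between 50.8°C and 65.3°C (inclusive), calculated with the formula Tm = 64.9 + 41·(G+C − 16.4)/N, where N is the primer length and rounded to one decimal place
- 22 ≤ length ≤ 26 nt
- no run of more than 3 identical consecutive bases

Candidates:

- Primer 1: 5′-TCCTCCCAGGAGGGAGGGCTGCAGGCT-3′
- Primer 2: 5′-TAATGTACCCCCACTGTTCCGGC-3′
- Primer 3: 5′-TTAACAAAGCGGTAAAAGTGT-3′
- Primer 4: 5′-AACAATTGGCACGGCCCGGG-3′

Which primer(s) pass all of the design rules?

Primer 1 (27 nt, A=4 T=4 G=11 C=8): Tm = 64.9 + 41·(19 − 16.4)/27 = 68.8°C, outside 50.8–65.3°C ✗; length 27, outside 22–26 ✗; longest run = 3 ✓ — fails.
Primer 2 (23 nt, A=4 T=6 G=4 C=9): Tm = 64.9 + 41·(13 − 16.4)/23 = 58.8°C ✓; length 23 ✓; longest run = 5, exceeds 3 ✗ — fails.
Primer 3 (21 nt, A=9 T=5 G=5 C=2): Tm = 64.9 + 41·(7 − 16.4)/21 = 46.5°C, outside 50.8–65.3°C ✗; length 21, outside 22–26 ✗; longest run = 4, exceeds 3 ✗ — fails.
Primer 4 (20 nt, A=5 T=2 G=7 C=6): Tm = 64.9 + 41·(13 − 16.4)/20 = 57.9°C ✓; length 20, outside 22–26 ✗; longest run = 3 ✓ — fails.

None of the candidates satisfy all criteria.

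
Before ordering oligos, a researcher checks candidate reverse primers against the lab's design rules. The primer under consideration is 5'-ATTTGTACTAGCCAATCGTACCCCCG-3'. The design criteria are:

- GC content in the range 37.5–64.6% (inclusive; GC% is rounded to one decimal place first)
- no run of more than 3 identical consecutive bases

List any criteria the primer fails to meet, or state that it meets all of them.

Fails: homopolymer run.

Base counts: A=6, T=7, G=4, C=9 (length 26).
GC content: GC 13/26 = 50.0% ✓
homopolymer run: longest run = 5, exceeds 3 ✗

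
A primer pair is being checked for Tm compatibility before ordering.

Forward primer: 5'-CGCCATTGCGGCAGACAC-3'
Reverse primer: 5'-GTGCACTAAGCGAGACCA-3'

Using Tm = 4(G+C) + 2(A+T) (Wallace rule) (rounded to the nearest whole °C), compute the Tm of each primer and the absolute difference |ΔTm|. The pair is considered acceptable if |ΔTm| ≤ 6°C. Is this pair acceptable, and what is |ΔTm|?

Forward: A=4 T=2 G=5 C=7 → Tm = 2·6 + 4·12 = 60°C.
Reverse: A=6 T=2 G=5 C=5 → Tm = 2·8 + 4·10 = 56°C.
|ΔTm| = |60 − 56| = 4°C, ≤ 6°C.

|ΔTm| = 4°C; the pair is acceptable.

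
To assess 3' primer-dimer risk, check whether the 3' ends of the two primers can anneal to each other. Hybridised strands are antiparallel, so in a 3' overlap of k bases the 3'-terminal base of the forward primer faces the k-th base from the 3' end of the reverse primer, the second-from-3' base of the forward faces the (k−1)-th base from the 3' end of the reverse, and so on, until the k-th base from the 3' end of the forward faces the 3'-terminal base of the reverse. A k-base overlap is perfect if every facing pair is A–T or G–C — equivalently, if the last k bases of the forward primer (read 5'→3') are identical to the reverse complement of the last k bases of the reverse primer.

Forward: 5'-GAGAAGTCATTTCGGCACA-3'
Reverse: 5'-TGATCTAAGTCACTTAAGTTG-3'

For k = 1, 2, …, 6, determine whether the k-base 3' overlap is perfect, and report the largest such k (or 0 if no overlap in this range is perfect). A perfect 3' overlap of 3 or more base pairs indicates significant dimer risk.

Longest perfect overlap: 2 complementary base pairs; below the dimer-risk threshold (threshold 3).

Last 6 bases (5'→3') — forward …GGCACA, reverse …AAGTTG.
Reverse complement of the reverse primer's last 6 bases: CAACTT; its first k bases are the reverse complement of the reverse primer's last k bases, so a perfect k-base overlap needs the forward primer's last k bases to equal them.
Comparing (forward last k vs required): k=1: A vs C ✗; k=2: CA vs CA ✓; k=3: ACA vs CAA ✗; k=4: CACA vs CAAC ✗; k=5: GCACA vs CAACT ✗; k=6: GGCACA vs CAACTT ✗.
Only k = 2 is perfect, so the longest perfect 3' overlap is 2.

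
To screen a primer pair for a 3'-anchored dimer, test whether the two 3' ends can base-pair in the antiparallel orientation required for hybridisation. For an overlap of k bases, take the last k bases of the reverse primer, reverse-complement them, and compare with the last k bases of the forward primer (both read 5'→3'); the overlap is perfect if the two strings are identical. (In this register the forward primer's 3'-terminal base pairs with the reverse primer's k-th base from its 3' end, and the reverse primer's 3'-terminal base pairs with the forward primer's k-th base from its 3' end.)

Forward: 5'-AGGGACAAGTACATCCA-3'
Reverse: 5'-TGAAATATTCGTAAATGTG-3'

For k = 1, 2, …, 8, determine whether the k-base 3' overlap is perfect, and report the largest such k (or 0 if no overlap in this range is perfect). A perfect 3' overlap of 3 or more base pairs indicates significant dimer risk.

Longest perfect overlap: 2 complementary base pairs; below the dimer-risk threshold (threshold 3).

Last 8 bases (5'→3') — forward …TACATCCA, reverse …TAAATGTG.
Reverse complement of the reverse primer's last 8 bases: CACATTTA; its first k bases are the reverse complement of the reverse primer's last k bases, so a perfect k-base overlap needs the forward primer's last k bases to equal them.
Comparing (forward last k vs required): k=1: A vs C ✗; k=2: CA vs CA ✓; k=3: CCA vs CAC ✗; k=4: TCCA vs CACA ✗; k=5: ATCCA vs CACAT ✗; k=6: CATCCA vs CACATT ✗; k=7: ACATCCA vs CACATTT ✗; k=8: TACATCCA vs CACATTTA ✗.
Only k = 2 is perfect, so the longest perfect 3' overlap is 2.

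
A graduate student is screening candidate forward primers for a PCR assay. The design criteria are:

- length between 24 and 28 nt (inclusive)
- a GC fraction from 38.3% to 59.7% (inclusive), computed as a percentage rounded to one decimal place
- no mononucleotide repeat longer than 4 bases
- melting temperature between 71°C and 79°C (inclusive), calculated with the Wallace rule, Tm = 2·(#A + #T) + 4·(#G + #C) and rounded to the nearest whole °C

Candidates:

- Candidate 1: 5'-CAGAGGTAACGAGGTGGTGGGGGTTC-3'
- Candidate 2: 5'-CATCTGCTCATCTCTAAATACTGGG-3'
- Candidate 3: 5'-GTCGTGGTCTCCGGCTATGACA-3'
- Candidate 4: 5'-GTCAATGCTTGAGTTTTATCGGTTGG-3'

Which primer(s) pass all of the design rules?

Candidate 2 and Candidate 4.

Candidate 1 (26 nt, A=5 T=5 G=13 C=3): length 26 ✓; GC 16/26 = 61.5%, outside 38.3–59.7% ✗; longest run = 5, exceeds 4 ✗; Tm = 2·10 + 4·16 = 84°C, outside 71–79°C ✗ — fails.
Candidate 2 (25 nt, A=6 T=8 G=4 C=7): length 25 ✓; GC 11/25 = 44.0% ✓; longest run = 3 ✓; Tm = 2·14 + 4·11 = 72°C ✓ — passes.
Candidate 3 (22 nt, A=3 T=6 G=7 C=6): length 22, outside 24–28 ✗; GC 13/22 = 59.1% ✓; longest run = 2 ✓; Tm = 2·9 + 4·13 = 70°C, outside 71–79°C ✗ — fails.
Candidate 4 (26 nt, A=4 T=11 G=8 C=3): length 26 ✓; GC 11/26 = 42.3% ✓; longest run = 4 ✓; Tm = 2·15 + 4·11 = 74°C ✓ — passes.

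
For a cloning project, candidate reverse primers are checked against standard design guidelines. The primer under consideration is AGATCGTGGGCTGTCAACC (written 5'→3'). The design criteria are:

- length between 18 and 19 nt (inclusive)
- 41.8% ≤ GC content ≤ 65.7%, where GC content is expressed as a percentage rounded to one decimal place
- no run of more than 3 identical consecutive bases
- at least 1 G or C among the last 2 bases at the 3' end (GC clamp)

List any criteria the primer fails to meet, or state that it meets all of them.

Base counts: A=4, T=4, G=6, C=5 (length 19).
length: length 19 ✓
GC content: GC 11/19 = 57.9% ✓
homopolymer run: longest run = 3 ✓
GC clamp: 3' end CC has 2 G/C ✓

Meets all criteria.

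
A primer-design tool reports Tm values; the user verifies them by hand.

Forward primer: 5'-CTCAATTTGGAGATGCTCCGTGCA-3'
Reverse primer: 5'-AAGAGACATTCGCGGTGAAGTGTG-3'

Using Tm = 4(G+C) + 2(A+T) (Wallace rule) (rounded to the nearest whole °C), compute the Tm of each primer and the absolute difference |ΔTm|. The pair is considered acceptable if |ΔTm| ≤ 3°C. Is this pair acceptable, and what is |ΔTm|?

Forward: A=5 T=7 G=6 C=6 → Tm = 2·12 + 4·12 = 72°C.
Reverse: A=7 T=5 G=9 C=3 → Tm = 2·12 + 4·12 = 72°C.
|ΔTm| = |72 − 72| = 0°C, ≤ 3°C.

|ΔTm| = 0°C; the pair is acceptable.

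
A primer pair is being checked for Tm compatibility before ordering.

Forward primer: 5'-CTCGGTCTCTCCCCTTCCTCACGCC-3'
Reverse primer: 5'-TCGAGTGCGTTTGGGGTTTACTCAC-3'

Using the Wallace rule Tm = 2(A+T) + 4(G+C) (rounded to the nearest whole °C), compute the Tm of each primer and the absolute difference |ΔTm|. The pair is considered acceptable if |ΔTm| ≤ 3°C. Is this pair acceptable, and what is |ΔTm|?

|ΔTm| = 8°C; the pair is not acceptable.

Forward: A=1 T=7 G=3 C=14 → Tm = 2·8 + 4·17 = 84°C.
Reverse: A=3 T=9 G=8 C=5 → Tm = 2·12 + 4·13 = 76°C.
|ΔTm| = |84 − 76| = 8°C, > 3°C.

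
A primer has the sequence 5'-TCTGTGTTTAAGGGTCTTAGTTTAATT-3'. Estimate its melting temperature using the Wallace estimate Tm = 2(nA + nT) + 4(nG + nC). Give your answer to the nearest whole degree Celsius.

Base counts: A=5, T=14, G=6, C=2 (length 27).
Tm = 2·(5+14) + 4·(6+2) = 2·19 + 4·8 = 38 + 32 = 70°C.

70°C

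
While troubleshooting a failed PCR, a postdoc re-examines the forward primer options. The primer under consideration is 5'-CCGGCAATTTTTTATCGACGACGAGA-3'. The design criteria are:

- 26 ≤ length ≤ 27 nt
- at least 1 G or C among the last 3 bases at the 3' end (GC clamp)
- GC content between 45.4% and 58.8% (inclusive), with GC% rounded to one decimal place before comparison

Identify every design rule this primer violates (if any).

Meets all criteria.

Base counts: A=7, T=7, G=6, C=6 (length 26).
length: length 26 ✓
GC clamp: 3' end AGA has 1 G/C ✓
GC content: GC 12/26 = 46.2% ✓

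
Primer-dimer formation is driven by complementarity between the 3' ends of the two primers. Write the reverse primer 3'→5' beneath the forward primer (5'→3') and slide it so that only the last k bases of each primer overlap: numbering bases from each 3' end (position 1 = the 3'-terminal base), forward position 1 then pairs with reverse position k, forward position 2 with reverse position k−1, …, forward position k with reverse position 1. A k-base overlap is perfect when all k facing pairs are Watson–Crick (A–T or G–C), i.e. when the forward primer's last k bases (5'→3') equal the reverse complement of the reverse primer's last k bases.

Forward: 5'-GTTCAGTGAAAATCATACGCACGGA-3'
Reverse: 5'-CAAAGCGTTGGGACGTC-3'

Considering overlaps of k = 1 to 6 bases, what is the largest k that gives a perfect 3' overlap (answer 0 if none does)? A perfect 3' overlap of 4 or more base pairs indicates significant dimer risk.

Last 6 bases (5'→3') — forward …CACGGA, reverse …GACGTC.
Reverse complement of the reverse primer's last 6 bases: GACGTC; its first k bases are the reverse complement of the reverse primer's last k bases, so a perfect k-base overlap needs the forward primer's last k bases to equal them.
Comparing (forward last k vs required): k=1: A vs G ✗; k=2: GA vs GA ✓; k=3: GGA vs GAC ✗; k=4: CGGA vs GACG ✗; k=5: ACGGA vs GACGT ✗; k=6: CACGGA vs GACGTC ✗.
Only k = 2 is perfect, so the longest perfect 3' overlap is 2.

Longest perfect overlap: 2 complementary base pairs; below the dimer-risk threshold (threshold 4).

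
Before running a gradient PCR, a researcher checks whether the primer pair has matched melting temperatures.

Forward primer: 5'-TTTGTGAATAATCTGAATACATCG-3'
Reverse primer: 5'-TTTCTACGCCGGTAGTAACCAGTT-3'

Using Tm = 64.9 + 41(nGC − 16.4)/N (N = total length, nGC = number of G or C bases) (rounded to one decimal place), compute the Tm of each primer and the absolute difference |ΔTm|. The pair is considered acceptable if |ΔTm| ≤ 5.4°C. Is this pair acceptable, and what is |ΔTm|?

Forward: G+C = 7, N = 24 → Tm = 64.9 + 41·(7 − 16.4)/24 = 48.8°C.
Reverse: G+C = 11, N = 24 → Tm = 64.9 + 41·(11 − 16.4)/24 = 55.7°C.
|ΔTm| = |48.8 − 55.7| = 6.9°C, > 5.4°C.

|ΔTm| = 6.9°C; the pair is not acceptable.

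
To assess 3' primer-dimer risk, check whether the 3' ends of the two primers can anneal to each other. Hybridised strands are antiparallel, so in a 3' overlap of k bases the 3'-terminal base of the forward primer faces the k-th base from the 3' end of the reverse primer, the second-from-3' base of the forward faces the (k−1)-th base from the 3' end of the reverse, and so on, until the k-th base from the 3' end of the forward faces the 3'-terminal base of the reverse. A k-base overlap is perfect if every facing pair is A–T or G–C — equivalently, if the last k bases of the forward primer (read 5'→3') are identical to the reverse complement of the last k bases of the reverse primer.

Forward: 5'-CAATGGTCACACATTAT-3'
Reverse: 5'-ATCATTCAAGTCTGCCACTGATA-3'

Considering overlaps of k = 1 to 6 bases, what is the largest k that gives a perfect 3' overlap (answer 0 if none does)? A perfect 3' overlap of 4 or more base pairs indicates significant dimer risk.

Last 6 bases (5'→3') — forward …CATTAT, reverse …CTGATA.
Reverse complement of the reverse primer's last 6 bases: TATCAG; its first k bases are the reverse complement of the reverse primer's last k bases, so a perfect k-base overlap needs the forward primer's last k bases to equal them.
Comparing (forward last k vs required): k=1: T vs T ✓; k=2: AT vs TA ✗; k=3: TAT vs TAT ✓; k=4: TTAT vs TATC ✗; k=5: ATTAT vs TATCA ✗; k=6: CATTAT vs TATCAG ✗.
Perfect overlaps at k = 1, 3; the largest is 3.

Longest perfect overlap: 3 complementary base pairs; below the dimer-risk threshold (threshold 4).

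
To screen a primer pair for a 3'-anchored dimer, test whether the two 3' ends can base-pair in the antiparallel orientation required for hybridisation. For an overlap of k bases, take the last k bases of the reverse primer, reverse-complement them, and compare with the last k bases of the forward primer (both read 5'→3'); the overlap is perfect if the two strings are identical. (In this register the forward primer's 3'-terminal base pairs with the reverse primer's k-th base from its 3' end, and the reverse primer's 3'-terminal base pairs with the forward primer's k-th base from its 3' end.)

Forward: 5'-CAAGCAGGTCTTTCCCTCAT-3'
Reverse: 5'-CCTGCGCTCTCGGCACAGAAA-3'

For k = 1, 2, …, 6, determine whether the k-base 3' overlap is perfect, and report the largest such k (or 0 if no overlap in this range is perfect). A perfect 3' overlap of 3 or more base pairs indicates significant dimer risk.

Longest perfect overlap: 1 complementary base pair; below the dimer-risk threshold (threshold 3).

Last 6 bases (5'→3') — forward …CCTCAT, reverse …CAGAAA.
Reverse complement of the reverse primer's last 6 bases: TTTCTG; its first k bases are the reverse complement of the reverse primer's last k bases, so a perfect k-base overlap needs the forward primer's last k bases to equal them.
Comparing (forward last k vs required): k=1: T vs T ✓; k=2: AT vs TT ✗; k=3: CAT vs TTT ✗; k=4: TCAT vs TTTC ✗; k=5: CTCAT vs TTTCT ✗; k=6: CCTCAT vs TTTCTG ✗.
Only k = 1 is perfect, so the longest perfect 3' overlap is 1.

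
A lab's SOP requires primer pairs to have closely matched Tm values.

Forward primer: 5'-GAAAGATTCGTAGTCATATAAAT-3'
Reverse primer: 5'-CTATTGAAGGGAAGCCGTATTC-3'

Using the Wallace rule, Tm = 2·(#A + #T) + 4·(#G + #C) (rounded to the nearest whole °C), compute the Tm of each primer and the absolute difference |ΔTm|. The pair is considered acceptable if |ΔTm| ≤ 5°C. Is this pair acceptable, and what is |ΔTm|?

|ΔTm| = 6°C; the pair is not acceptable.

Forward: A=10 T=7 G=4 C=2 → Tm = 2·17 + 4·6 = 58°C.
Reverse: A=6 T=6 G=6 C=4 → Tm = 2·12 + 4·10 = 64°C.
|ΔTm| = |58 − 64| = 6°C, > 5°C.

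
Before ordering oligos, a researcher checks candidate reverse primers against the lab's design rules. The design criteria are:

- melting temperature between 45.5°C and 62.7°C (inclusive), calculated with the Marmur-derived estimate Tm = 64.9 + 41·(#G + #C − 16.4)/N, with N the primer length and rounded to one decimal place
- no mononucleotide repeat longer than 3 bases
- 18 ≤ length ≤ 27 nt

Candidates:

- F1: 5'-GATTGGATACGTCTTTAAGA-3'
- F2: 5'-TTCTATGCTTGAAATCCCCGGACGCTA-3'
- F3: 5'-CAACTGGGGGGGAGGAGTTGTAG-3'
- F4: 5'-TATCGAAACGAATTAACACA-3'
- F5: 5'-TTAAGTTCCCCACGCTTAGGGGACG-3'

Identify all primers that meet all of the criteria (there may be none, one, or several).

F1 only.

F1 (20 nt, A=6 T=7 G=5 C=2): Tm = 64.9 + 41·(7 − 16.4)/20 = 45.6°C ✓; longest run = 3 ✓; length 20 ✓ — passes.
F2 (27 nt, A=6 T=8 G=5 C=8): Tm = 64.9 + 41·(13 − 16.4)/27 = 59.7°C ✓; longest run = 4, exceeds 3 ✗; length 27 ✓ — fails.
F3 (23 nt, A=5 T=4 G=12 C=2): Tm = 64.9 + 41·(14 − 16.4)/23 = 60.6°C ✓; longest run = 7, exceeds 3 ✗; length 23 ✓ — fails.
F4 (20 nt, A=10 T=4 G=2 C=4): Tm = 64.9 + 41·(6 − 16.4)/20 = 43.6°C, outside 45.5–62.7°C ✗; longest run = 3 ✓; length 20 ✓ — fails.
F5 (25 nt, A=5 T=6 G=7 C=7): Tm = 64.9 + 41·(14 − 16.4)/25 = 61.0°C ✓; longest run = 4, exceeds 3 ✗; length 25 ✓ — fails.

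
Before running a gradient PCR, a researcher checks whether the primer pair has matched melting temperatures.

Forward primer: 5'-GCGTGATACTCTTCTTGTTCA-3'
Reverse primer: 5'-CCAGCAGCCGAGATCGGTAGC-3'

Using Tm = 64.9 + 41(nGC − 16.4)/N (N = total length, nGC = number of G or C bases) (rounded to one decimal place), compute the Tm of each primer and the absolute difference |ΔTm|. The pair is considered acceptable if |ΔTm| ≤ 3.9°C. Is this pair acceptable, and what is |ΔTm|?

Forward: G+C = 9, N = 21 → Tm = 64.9 + 41·(9 − 16.4)/21 = 50.5°C.
Reverse: G+C = 14, N = 21 → Tm = 64.9 + 41·(14 − 16.4)/21 = 60.2°C.
|ΔTm| = |50.5 − 60.2| = 9.7°C, > 3.9°C.

|ΔTm| = 9.7°C; the pair is not acceptable.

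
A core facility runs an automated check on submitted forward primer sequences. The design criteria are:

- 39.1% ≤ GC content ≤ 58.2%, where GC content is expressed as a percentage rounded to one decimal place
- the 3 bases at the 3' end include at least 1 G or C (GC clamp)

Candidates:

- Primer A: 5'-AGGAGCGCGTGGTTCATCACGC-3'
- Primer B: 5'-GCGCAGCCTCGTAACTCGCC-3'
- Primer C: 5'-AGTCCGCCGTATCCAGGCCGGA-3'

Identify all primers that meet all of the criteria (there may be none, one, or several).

None of the candidates satisfy all criteria.

Primer A (22 nt, A=4 T=4 G=8 C=6): GC 14/22 = 63.6%, outside 39.1–58.2% ✗; 3' end CGC has 3 G/C ✓ — fails.
Primer B (20 nt, A=3 T=3 G=5 C=9): GC 14/20 = 70.0%, outside 39.1–58.2% ✗; 3' end GCC has 3 G/C ✓ — fails.
Primer C (22 nt, A=4 T=3 G=7 C=8): GC 15/22 = 68.2%, outside 39.1–58.2% ✗; 3' end GGA has 2 G/C ✓ — fails.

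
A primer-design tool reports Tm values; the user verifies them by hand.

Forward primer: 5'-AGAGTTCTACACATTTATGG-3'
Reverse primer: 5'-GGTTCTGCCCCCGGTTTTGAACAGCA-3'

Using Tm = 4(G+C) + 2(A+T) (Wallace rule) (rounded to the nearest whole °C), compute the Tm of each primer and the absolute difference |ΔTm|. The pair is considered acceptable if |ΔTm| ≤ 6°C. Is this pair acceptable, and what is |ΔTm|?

Forward: A=6 T=7 G=4 C=3 → Tm = 2·13 + 4·7 = 54°C.
Reverse: A=4 T=7 G=7 C=8 → Tm = 2·11 + 4·15 = 82°C.
|ΔTm| = |54 − 82| = 28°C, > 6°C.

|ΔTm| = 28°C; the pair is not acceptable.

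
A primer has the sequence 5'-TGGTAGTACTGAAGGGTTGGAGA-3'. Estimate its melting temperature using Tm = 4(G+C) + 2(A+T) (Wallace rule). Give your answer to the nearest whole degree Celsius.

68°C

Base counts: A=6, T=6, G=10, C=1 (length 23).
Tm = 2·(6+6) + 4·(10+1) = 2·12 + 4·11 = 24 + 44 = 68°C.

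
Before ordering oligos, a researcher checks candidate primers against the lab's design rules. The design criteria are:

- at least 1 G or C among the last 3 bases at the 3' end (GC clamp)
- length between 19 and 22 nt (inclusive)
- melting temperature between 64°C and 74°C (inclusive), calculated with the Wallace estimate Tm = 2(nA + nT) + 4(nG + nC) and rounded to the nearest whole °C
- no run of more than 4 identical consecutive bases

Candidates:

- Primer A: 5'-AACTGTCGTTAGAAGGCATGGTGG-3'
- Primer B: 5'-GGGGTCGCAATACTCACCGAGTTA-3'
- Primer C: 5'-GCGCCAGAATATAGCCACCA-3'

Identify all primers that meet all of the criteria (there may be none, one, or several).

None of the candidates satisfy all criteria.

Primer A (24 nt, A=6 T=6 G=9 C=3): 3' end TGG has 2 G/C ✓; length 24, outside 19–22 ✗; Tm = 2·12 + 4·12 = 72°C ✓; longest run = 2 ✓ — fails.
Primer B (24 nt, A=6 T=5 G=7 C=6): 3' end TTA has 0 G/C, need ≥1 ✗; length 24, outside 19–22 ✗; Tm = 2·11 + 4·13 = 74°C ✓; longest run = 4 ✓ — fails.
Primer C (20 nt, A=7 T=2 G=4 C=7): 3' end CCA has 2 G/C ✓; length 20 ✓; Tm = 2·9 + 4·11 = 62°C, outside 64–74°C ✗; longest run = 2 ✓ — fails.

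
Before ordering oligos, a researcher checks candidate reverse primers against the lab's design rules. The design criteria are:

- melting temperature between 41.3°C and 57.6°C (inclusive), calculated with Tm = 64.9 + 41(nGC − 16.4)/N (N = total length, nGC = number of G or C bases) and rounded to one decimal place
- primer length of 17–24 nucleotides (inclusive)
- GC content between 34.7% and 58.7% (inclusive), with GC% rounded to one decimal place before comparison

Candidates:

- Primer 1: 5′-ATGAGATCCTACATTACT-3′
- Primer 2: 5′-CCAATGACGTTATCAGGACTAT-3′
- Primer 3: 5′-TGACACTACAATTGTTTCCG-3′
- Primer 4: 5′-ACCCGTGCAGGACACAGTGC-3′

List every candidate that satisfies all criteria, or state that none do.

Primer 2 and Primer 3.

Primer 1 (18 nt, A=6 T=6 G=2 C=4): Tm = 64.9 + 41·(6 − 16.4)/18 = 41.2°C, outside 41.3–57.6°C ✗; length 18 ✓; GC 6/18 = 33.3%, outside 34.7–58.7% ✗ — fails.
Primer 2 (22 nt, A=7 T=6 G=4 C=5): Tm = 64.9 + 41·(9 − 16.4)/22 = 51.1°C ✓; length 22 ✓; GC 9/22 = 40.9% ✓ — passes.
Primer 3 (20 nt, A=5 T=7 G=3 C=5): Tm = 64.9 + 41·(8 − 16.4)/20 = 47.7°C ✓; length 20 ✓; GC 8/20 = 40.0% ✓ — passes.
Primer 4 (20 nt, A=5 T=2 G=6 C=7): Tm = 64.9 + 41·(13 − 16.4)/20 = 57.9°C, outside 41.3–57.6°C ✗; length 20 ✓; GC 13/20 = 65.0%, outside 34.7–58.7% ✗ — fails.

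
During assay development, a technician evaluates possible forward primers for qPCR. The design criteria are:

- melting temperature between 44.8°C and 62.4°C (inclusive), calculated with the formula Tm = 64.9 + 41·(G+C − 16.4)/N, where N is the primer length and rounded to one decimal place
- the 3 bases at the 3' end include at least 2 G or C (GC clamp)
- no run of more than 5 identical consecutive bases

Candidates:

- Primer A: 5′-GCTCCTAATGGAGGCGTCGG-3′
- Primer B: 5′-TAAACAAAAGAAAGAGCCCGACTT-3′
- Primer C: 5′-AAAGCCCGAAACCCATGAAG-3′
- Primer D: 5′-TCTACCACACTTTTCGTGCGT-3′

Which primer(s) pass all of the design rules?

Primer A (20 nt, A=3 T=4 G=8 C=5): Tm = 64.9 + 41·(13 − 16.4)/20 = 57.9°C ✓; 3' end CGG has 3 G/C ✓; longest run = 2 ✓ — passes.
Primer B (24 nt, A=12 T=3 G=4 C=5): Tm = 64.9 + 41·(9 − 16.4)/24 = 52.3°C ✓; 3' end CTT has 1 G/C, need ≥2 ✗; longest run = 4 ✓ — fails.
Primer C (20 nt, A=9 T=1 G=4 C=6): Tm = 64.9 + 41·(10 − 16.4)/20 = 51.8°C ✓; 3' end AAG has 1 G/C, need ≥2 ✗; longest run = 3 ✓ — fails.
Primer D (21 nt, A=3 T=8 G=3 C=7): Tm = 64.9 + 41·(10 − 16.4)/21 = 52.4°C ✓; 3' end CGT has 2 G/C ✓; longest run = 4 ✓ — passes.

Primer A and Primer D.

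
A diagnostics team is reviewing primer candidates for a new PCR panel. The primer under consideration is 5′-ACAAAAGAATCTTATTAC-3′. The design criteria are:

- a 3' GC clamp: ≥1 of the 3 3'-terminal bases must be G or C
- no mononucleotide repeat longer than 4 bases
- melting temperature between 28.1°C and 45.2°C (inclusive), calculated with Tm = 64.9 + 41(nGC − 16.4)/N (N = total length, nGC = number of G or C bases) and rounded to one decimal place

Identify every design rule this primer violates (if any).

Base counts: A=9, T=5, G=1, C=3 (length 18).
GC clamp: 3' end TAC has 1 G/C ✓
homopolymer run: longest run = 4 ✓
Tm: Tm = 64.9 + 41·(4 − 16.4)/18 = 36.7°C ✓

Meets all criteria.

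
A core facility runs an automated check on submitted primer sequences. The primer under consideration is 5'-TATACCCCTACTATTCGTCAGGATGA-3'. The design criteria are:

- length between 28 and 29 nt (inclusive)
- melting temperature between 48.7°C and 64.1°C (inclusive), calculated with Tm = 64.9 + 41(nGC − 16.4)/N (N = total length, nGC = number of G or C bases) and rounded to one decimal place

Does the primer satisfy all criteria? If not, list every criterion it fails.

Fails: length.

Base counts: A=7, T=8, G=4, C=7 (length 26).
length: length 26, outside 28–29 ✗
Tm: Tm = 64.9 + 41·(11 − 16.4)/26 = 56.4°C ✓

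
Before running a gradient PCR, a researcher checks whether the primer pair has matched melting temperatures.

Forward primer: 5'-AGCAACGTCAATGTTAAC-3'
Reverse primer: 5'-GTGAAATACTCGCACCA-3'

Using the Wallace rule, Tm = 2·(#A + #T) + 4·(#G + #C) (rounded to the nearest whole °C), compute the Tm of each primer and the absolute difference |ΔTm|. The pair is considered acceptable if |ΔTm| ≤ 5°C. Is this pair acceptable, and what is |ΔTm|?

Forward: A=7 T=4 G=3 C=4 → Tm = 2·11 + 4·7 = 50°C.
Reverse: A=6 T=3 G=3 C=5 → Tm = 2·9 + 4·8 = 50°C.
|ΔTm| = |50 − 50| = 0°C, ≤ 5°C.

|ΔTm| = 0°C; the pair is acceptable.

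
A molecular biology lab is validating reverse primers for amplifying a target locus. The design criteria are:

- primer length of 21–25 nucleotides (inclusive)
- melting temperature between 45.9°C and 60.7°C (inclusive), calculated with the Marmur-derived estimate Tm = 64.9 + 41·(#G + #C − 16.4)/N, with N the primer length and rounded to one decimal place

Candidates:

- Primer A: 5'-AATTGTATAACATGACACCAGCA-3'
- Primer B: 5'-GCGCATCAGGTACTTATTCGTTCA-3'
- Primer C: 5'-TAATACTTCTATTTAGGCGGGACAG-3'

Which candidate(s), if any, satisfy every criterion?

Primer A, Primer B and Primer C.

Primer A (23 nt, A=10 T=5 G=3 C=5): length 23 ✓; Tm = 64.9 + 41·(8 − 16.4)/23 = 49.9°C ✓ — passes.
Primer B (24 nt, A=5 T=8 G=5 C=6): length 24 ✓; Tm = 64.9 + 41·(11 − 16.4)/24 = 55.7°C ✓ — passes.
Primer C (25 nt, A=7 T=8 G=6 C=4): length 25 ✓; Tm = 64.9 + 41·(10 − 16.4)/25 = 54.4°C ✓ — passes.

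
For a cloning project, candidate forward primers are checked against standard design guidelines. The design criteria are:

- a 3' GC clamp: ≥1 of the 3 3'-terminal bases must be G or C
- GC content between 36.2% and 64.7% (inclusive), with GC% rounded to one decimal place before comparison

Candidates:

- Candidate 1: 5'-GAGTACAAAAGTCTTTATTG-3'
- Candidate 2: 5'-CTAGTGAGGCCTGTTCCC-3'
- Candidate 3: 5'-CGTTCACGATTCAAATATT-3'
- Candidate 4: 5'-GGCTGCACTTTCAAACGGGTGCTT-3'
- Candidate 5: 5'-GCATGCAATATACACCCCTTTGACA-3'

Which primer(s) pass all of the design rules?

Candidate 2, Candidate 4 and Candidate 5.

Candidate 1 (20 nt, A=7 T=7 G=4 C=2): 3' end TTG has 1 G/C ✓; GC 6/20 = 30.0%, outside 36.2–64.7% ✗ — fails.
Candidate 2 (18 nt, A=2 T=5 G=5 C=6): 3' end CCC has 3 G/C ✓; GC 11/18 = 61.1% ✓ — passes.
Candidate 3 (19 nt, A=6 T=7 G=2 C=4): 3' end ATT has 0 G/C, need ≥1 ✗; GC 6/19 = 31.6%, outside 36.2–64.7% ✗ — fails.
Candidate 4 (24 nt, A=4 T=7 G=7 C=6): 3' end CTT has 1 G/C ✓; GC 13/24 = 54.2% ✓ — passes.
Candidate 5 (25 nt, A=8 T=6 G=3 C=8): 3' end ACA has 1 G/C ✓; GC 11/25 = 44.0% ✓ — passes.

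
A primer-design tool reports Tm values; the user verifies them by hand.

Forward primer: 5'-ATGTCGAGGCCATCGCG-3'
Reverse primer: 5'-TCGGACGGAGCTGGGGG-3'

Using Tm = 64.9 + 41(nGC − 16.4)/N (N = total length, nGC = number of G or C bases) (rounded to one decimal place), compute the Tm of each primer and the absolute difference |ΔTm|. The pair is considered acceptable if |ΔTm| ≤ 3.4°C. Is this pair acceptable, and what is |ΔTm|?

Forward: G+C = 11, N = 17 → Tm = 64.9 + 41·(11 − 16.4)/17 = 51.9°C.
Reverse: G+C = 13, N = 17 → Tm = 64.9 + 41·(13 − 16.4)/17 = 56.7°C.
|ΔTm| = |51.9 − 56.7| = 4.8°C, > 3.4°C.

|ΔTm| = 4.8°C; the pair is not acceptable.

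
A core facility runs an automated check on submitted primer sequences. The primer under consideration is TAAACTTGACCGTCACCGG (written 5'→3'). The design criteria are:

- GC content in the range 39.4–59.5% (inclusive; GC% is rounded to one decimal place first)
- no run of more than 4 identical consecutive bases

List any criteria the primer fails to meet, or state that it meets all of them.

Base counts: A=5, T=4, G=4, C=6 (length 19).
GC content: GC 10/19 = 52.6% ✓
homopolymer run: longest run = 3 ✓

Meets all criteria.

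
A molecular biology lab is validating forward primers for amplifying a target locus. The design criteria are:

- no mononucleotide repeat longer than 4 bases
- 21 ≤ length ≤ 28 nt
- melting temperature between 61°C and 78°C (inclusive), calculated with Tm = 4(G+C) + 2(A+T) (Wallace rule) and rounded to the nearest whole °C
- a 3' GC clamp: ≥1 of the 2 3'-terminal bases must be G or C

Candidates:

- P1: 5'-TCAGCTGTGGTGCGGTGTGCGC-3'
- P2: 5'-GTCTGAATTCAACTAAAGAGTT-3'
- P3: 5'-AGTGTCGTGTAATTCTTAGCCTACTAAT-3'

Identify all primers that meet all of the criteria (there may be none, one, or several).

P1 (22 nt, A=1 T=6 G=10 C=5): longest run = 2 ✓; length 22 ✓; Tm = 2·7 + 4·15 = 74°C ✓; 3' end GC has 2 G/C ✓ — passes.
P2 (22 nt, A=8 T=7 G=4 C=3): longest run = 3 ✓; length 22 ✓; Tm = 2·15 + 4·7 = 58°C, outside 61–78°C ✗; 3' end TT has 0 G/C, need ≥1 ✗ — fails.
P3 (28 nt, A=7 T=11 G=5 C=5): longest run = 2 ✓; length 28 ✓; Tm = 2·18 + 4·10 = 76°C ✓; 3' end AT has 0 G/C, need ≥1 ✗ — fails.

P1 only.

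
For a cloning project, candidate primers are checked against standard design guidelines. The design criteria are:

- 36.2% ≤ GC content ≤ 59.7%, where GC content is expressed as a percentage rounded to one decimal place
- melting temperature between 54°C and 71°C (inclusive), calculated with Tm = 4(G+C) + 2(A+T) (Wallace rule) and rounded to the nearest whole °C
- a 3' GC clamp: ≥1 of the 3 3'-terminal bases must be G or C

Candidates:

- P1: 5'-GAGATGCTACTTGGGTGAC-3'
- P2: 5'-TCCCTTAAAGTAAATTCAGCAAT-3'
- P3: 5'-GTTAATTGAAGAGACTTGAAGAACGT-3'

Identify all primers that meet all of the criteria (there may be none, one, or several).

P1 only.

P1 (19 nt, A=4 T=5 G=7 C=3): GC 10/19 = 52.6% ✓; Tm = 2·9 + 4·10 = 58°C ✓; 3' end GAC has 2 G/C ✓ — passes.
P2 (23 nt, A=9 T=7 G=2 C=5): GC 7/23 = 30.4%, outside 36.2–59.7% ✗; Tm = 2·16 + 4·7 = 60°C ✓; 3' end AAT has 0 G/C, need ≥1 ✗ — fails.
P3 (26 nt, A=10 T=7 G=7 C=2): GC 9/26 = 34.6%, outside 36.2–59.7% ✗; Tm = 2·17 + 4·9 = 70°C ✓; 3' end CGT has 2 G/C ✓ — fails.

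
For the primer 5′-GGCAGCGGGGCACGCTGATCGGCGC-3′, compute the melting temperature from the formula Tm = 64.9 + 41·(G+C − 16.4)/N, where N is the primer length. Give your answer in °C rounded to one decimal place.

Base counts: A=3, T=2, G=12, C=8; G+C = 20, N = 25.
Tm = 64.9 + 41·(20 − 16.4)/25 = 64.9 + 147.60/25 = 70.8°C.

70.8°C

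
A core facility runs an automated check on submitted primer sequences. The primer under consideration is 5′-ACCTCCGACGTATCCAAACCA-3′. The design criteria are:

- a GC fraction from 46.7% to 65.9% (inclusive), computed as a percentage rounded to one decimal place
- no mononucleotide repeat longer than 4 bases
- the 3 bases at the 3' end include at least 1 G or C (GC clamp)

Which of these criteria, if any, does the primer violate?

Meets all criteria.

Base counts: A=7, T=3, G=2, C=9 (length 21).
GC content: GC 11/21 = 52.4% ✓
homopolymer run: longest run = 3 ✓
GC clamp: 3' end CCA has 2 G/C ✓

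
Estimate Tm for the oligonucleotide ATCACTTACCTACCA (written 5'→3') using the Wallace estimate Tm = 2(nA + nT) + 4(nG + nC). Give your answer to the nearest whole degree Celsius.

Base counts: A=5, T=4, G=0, C=6 (length 15).
Tm = 2·(5+4) + 4·(0+6) = 2·9 + 4·6 = 18 + 24 = 42°C.

42°C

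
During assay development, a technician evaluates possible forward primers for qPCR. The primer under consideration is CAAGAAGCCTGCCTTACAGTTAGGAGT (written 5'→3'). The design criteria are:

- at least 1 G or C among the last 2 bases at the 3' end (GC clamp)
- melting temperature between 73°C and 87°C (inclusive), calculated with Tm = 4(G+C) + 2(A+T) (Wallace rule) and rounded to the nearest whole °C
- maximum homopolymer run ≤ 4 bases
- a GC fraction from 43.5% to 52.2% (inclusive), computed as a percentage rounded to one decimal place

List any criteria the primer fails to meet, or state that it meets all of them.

Meets all criteria.

Base counts: A=8, T=6, G=7, C=6 (length 27).
GC clamp: 3' end GT has 1 G/C ✓
Tm: Tm = 2·14 + 4·13 = 80°C ✓
homopolymer run: longest run = 2 ✓
GC content: GC 13/27 = 48.1% ✓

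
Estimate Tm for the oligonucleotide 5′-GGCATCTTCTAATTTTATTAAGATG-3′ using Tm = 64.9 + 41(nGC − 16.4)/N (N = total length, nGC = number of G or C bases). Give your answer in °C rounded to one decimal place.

49.5°C

Base counts: A=7, T=11, G=4, C=3; G+C = 7, N = 25.
Tm = 64.9 + 41·(7 − 16.4)/25 = 64.9 + -385.40/25 = 49.5°C.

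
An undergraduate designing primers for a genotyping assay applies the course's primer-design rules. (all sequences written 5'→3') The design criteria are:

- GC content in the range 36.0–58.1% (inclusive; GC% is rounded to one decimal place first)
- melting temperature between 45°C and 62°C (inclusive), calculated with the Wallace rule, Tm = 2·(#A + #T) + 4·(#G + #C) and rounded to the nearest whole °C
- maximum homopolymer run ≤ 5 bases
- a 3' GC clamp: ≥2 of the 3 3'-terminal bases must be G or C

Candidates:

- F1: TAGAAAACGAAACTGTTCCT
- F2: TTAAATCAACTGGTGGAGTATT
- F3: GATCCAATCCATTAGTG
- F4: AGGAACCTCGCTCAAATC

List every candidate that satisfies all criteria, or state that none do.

F3 only.

F1 (20 nt, A=8 T=5 G=3 C=4): GC 7/20 = 35.0%, outside 36.0–58.1% ✗; Tm = 2·13 + 4·7 = 54°C ✓; longest run = 4 ✓; 3' end CCT has 2 G/C ✓ — fails.
F2 (22 nt, A=7 T=8 G=5 C=2): GC 7/22 = 31.8%, outside 36.0–58.1% ✗; Tm = 2·15 + 4·7 = 58°C ✓; longest run = 3 ✓; 3' end ATT has 0 G/C, need ≥2 ✗ — fails.
F3 (17 nt, A=5 T=5 G=3 C=4): GC 7/17 = 41.2% ✓; Tm = 2·10 + 4·7 = 48°C ✓; longest run = 2 ✓; 3' end GTG has 2 G/C ✓ — passes.
F4 (18 nt, A=6 T=3 G=3 C=6): GC 9/18 = 50.0% ✓; Tm = 2·9 + 4·9 = 54°C ✓; longest run = 3 ✓; 3' end ATC has 1 G/C, need ≥2 ✗ — fails.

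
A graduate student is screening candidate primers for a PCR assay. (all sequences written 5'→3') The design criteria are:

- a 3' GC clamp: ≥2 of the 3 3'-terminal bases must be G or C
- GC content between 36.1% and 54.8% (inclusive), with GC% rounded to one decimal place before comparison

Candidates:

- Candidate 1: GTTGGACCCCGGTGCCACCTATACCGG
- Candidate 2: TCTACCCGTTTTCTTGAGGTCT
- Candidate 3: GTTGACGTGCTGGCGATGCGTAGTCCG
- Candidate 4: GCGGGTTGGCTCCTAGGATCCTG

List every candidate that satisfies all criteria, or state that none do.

Candidate 1 (27 nt, A=4 T=5 G=8 C=10): 3' end CGG has 3 G/C ✓; GC 18/27 = 66.7%, outside 36.1–54.8% ✗ — fails.
Candidate 2 (22 nt, A=2 T=10 G=4 C=6): 3' end TCT has 1 G/C, need ≥2 ✗; GC 10/22 = 45.5% ✓ — fails.
Candidate 3 (27 nt, A=3 T=7 G=11 C=6): 3' end CCG has 3 G/C ✓; GC 17/27 = 63.0%, outside 36.1–54.8% ✗ — fails.
Candidate 4 (23 nt, A=2 T=6 G=9 C=6): 3' end CTG has 2 G/C ✓; GC 15/23 = 65.2%, outside 36.1–54.8% ✗ — fails.

None of the candidates satisfy all criteria.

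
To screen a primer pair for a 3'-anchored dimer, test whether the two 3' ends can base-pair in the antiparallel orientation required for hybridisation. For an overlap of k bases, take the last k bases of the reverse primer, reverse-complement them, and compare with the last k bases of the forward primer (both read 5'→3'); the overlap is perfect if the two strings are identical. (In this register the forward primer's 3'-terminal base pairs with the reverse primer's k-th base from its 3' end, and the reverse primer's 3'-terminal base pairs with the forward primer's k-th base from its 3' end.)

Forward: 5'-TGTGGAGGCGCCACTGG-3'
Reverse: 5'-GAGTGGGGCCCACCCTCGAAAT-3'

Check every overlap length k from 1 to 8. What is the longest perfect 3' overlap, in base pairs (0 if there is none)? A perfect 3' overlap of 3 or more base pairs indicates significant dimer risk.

Longest perfect overlap: 0 complementary base pairs; below the dimer-risk threshold (threshold 3).

Last 8 bases (5'→3') — forward …GCCACTGG, reverse …CTCGAAAT.
Reverse complement of the reverse primer's last 8 bases: ATTTCGAG; its first k bases are the reverse complement of the reverse primer's last k bases, so a perfect k-base overlap needs the forward primer's last k bases to equal them.
Comparing (forward last k vs required): k=1: G vs A ✗; k=2: GG vs AT ✗; k=3: TGG vs ATT ✗; k=4: CTGG vs ATTT ✗; k=5: ACTGG vs ATTTC ✗; k=6: CACTGG vs ATTTCG ✗; k=7: CCACTGG vs ATTTCGA ✗; k=8: GCCACTGG vs ATTTCGAG ✗.
No overlap length from 1 to 8 is perfect, so the longest perfect 3' overlap is 0.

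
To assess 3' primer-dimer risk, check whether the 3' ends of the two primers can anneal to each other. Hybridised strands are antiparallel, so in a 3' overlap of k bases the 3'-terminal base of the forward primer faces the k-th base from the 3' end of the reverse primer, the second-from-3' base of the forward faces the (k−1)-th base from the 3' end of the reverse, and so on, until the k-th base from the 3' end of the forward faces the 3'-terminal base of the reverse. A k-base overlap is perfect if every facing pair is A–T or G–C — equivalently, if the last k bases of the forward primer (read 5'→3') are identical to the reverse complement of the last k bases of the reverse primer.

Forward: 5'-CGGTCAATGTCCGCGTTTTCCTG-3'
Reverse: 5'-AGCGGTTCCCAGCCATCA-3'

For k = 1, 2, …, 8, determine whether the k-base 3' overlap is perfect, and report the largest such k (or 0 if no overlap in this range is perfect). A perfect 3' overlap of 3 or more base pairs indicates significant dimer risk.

Last 8 bases (5'→3') — forward …TTTTCCTG, reverse …AGCCATCA.
Reverse complement of the reverse primer's last 8 bases: TGATGGCT; its first k bases are the reverse complement of the reverse primer's last k bases, so a perfect k-base overlap needs the forward primer's last k bases to equal them.
Comparing (forward last k vs required): k=1: G vs T ✗; k=2: TG vs TG ✓; k=3: CTG vs TGA ✗; k=4: CCTG vs TGAT ✗; k=5: TCCTG vs TGATG ✗; k=6: TTCCTG vs TGATGG ✗; k=7: TTTCCTG vs TGATGGC ✗; k=8: TTTTCCTG vs TGATGGCT ✗.
Only k = 2 is perfect, so the longest perfect 3' overlap is 2.

Longest perfect overlap: 2 complementary base pairs; below the dimer-risk threshold (threshold 3).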